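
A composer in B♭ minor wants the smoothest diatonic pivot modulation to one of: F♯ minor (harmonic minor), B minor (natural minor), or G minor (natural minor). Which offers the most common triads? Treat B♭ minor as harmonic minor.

G minor

Triads of B♭ minor (harmonic minor): B♭ minor (i), C diminished (ii°), D♭ augmented (III+), E♭ minor (iv), F major (V), G♭ major (VI), A diminished (vii°).
F♯ minor (harmonic minor) shares 0: none.
B minor (natural minor) shares 0: none.
G minor (natural minor) shares 2: F, Adim.
The most common triads (2) are shared with G minor.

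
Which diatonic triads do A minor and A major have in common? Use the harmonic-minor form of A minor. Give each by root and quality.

Triads in A minor (harmonic minor): A minor (i), B diminished (ii°), C augmented (III+), D minor (iv), E major (V), F major (VI), G# diminished (vii°).
Triads in A major: A major (I), B minor (ii), C# minor (iii), D major (IV), E major (V), F# minor (vi), G# diminished (vii°).
Shared triads with their functions: E major (V in A minor, V in A major); G# diminished (vii° in A minor, vii° in A major).

E, G#dim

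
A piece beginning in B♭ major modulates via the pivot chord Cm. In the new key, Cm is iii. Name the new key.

A♭ major

The numeral iii denotes a minor triad on scale degree 3. With C on degree 3, the tonic of the new key is A♭.
Degree 3 carries a minor triad in major keys, so the destination is A♭ major.
Check: the diatonic triads of A♭ major are A♭ (I), B♭m (ii), Cm (iii), D♭ (IV), E♭ (V), Fm (vi), Gdim (vii°) — Cm is indeed iii.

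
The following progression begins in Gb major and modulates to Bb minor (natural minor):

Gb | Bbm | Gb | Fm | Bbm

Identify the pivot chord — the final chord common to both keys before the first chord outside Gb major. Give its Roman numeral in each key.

Gb — I in Gb major, VI in Bb minor

Chords diatonic to Gb major: Gb, Abm, Bbm, Cb, Db, Ebm, Fdim.
Reading the progression, the first chord not in that set is Fm, so the modulation leaves Gb major there.
The chord immediately before Fm is Gb, which is diatonic to both keys: I in Gb major and VI in Bb minor.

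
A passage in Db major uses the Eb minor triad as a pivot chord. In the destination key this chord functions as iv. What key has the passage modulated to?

Bb minor

The numeral iv denotes a minor triad on scale degree 4. With Eb on degree 4, the tonic of the new key is Bb.
Degree 4 carries a minor triad in minor keys, so the destination is Bb minor.
Check: the diatonic triads of Bb minor (natural minor) are Bbm (i), Cdim (ii°), Db (III), Ebm (iv), Fm (v), Gb (VI), Ab (VII) — Eb minor is indeed iv.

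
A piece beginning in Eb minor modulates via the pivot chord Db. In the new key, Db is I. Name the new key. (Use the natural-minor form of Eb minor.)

Db major

The numeral I denotes a major triad on scale degree 1. With Db on degree 1, the tonic of the new key is Db.
Degree 1 carries a major triad in major keys, so the destination is Db major.
Check: the diatonic triads of Db major are Db (I), Ebm (ii), Fm (iii), Gb (IV), Ab (V), Bbm (vi), Cdim (vii°) — Db is indeed I.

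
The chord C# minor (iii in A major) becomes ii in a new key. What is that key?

The numeral ii denotes a minor triad on scale degree 2. With C# on degree 2, the tonic of the new key is B.
Degree 2 carries a minor triad in major keys, so the destination is B major.
Check: the diatonic triads of B major are B (I), C#m (ii), D#m (iii), E (IV), F# (V), G#m (vi), A#dim (vii°) — C# minor is indeed ii.

B major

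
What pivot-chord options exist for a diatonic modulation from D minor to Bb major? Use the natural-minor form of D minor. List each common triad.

Triads in D minor (natural minor): D minor (i), E diminished (ii°), F major (III), G minor (iv), A minor (v), Bb major (VI), C major (VII).
Triads in Bb major: Bb major (I), C minor (ii), D minor (iii), Eb major (IV), F major (V), G minor (vi), A diminished (vii°).
Shared triads with their functions: D minor (i in D minor, iii in Bb major); F major (III in D minor, V in Bb major); G minor (iv in D minor, vi in Bb major); Bb major (VI in D minor, I in Bb major).

Dm, F, Gm, Bb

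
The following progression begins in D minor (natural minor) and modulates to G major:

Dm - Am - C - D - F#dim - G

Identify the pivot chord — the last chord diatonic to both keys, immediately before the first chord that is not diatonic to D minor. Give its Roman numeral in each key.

C — VII in D minor, IV in G major

Chords diatonic to D minor: Dm, Edim, F, Gm, Am, Bb, C.
Reading the progression, the first chord not in that set is D, so the modulation leaves D minor there.
The chord immediately before D is C, which is diatonic to both keys: VII in D minor and IV in G major.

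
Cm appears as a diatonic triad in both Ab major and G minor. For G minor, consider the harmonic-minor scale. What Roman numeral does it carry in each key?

iii in Ab major; iv in G minor

The scale of Ab major is Ab Bb C Db Eb F G; C is degree 3, and the triad built there (C-Eb-G) is minor, so it is iii.
The scale of G minor (harmonic minor) is G A Bb C D Eb F#; C is degree 4, and the triad built there (C-Eb-G) is minor, so it is iv.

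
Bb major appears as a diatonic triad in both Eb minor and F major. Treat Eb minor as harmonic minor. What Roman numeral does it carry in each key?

V in Eb minor; IV in F major

The scale of Eb minor (harmonic minor) is Eb F Gb Ab Bb Cb D; Bb is degree 5, and the triad built there (Bb-D-F) is major, so it is V.
The scale of F major is F G A Bb C D E; Bb is degree 4, and the triad built there (Bb-D-F) is major, so it is IV.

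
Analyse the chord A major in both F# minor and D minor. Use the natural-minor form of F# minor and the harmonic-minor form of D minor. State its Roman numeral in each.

III in F# minor; V in D minor

The scale of F# minor (natural minor) is F# G# A B C# D E; A is degree 3, and the triad built there (A-C#-E) is major, so it is III.
The scale of D minor (harmonic minor) is D E F G A Bb C#; A is degree 5, and the triad built there (A-C#-E) is major, so it is V.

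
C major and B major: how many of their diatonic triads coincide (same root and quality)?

Diatonic triads of C major: C (I), Dm (ii), Em (iii), F (IV), G (V), Am (vi), Bdim (vii°).
Diatonic triads of B major: B (I), C#m (ii), D#m (iii), E (IV), F# (V), G#m (vi), A#dim (vii°).
No triad has the same root and quality in both keys.

0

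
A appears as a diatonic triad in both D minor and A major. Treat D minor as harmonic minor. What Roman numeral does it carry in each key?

The scale of D minor (harmonic minor) is D E F G A B♭ C♯; A is degree 5, and the triad built there (A-C♯-E) is major, so it is V.
The scale of A major is A B C♯ D E F♯ G♯; A is degree 1, and the triad built there (A-C♯-E) is major, so it is I.

V in D minor; I in A major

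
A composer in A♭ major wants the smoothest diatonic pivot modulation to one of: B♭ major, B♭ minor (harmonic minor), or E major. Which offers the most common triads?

B♭ major

Triads of A♭ major: A♭ major (I), B♭ minor (ii), C minor (iii), D♭ major (IV), E♭ major (V), F minor (vi), G diminished (vii°).
B♭ major shares 2: Cm, E♭.
B♭ minor (harmonic minor) shares 1: B♭m.
E major shares 0: none.
The most common triads (2) are shared with B♭ major.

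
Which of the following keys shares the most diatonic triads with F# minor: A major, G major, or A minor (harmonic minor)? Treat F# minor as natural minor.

Triads of F# minor (natural minor): F# minor (i), G# diminished (ii°), A major (III), B minor (iv), C# minor (v), D major (VI), E major (VII).
A major shares 7: F#m, G#dim, A, Bm, C#m, D, E.
G major shares 2: Bm, D.
A minor (harmonic minor) shares 2: G#dim, E.
The most common triads (7) are shared with A major.

A major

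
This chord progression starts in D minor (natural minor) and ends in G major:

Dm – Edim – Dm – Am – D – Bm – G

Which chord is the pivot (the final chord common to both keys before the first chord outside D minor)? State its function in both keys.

Am — v in D minor, ii in G major

Chords diatonic to D minor: Dm, Edim, F, Gm, Am, B♭, C.
Reading the progression, the first chord not in that set is D, so the modulation leaves D minor there.
The chord immediately before D is Am, which is diatonic to both keys: v in D minor and ii in G major.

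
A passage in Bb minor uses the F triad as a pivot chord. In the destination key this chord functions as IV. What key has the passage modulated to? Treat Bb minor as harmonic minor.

The numeral IV denotes a major triad on scale degree 4. With F on degree 4, the tonic of the new key is C.
Degree 4 carries a major triad in major keys, so the destination is C major.
Check: the diatonic triads of C major are C (I), Dm (ii), Em (iii), F (IV), G (V), Am (vi), Bdim (vii°) — F is indeed IV.

C major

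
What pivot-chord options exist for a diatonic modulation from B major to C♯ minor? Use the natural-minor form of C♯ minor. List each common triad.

B, C♯m, E, G♯m

Triads in B major: B (I), C♯m (ii), D♯m (iii), E (IV), F♯ (V), G♯m (vi), A♯dim (vii°).
Triads in C♯ minor (natural minor): C♯m (i), D♯dim (ii°), E (III), F♯m (iv), G♯m (v), A (VI), B (VII).
Shared triads with their functions: B (I in B major, VII in C♯ minor); C♯m (ii in B major, i in C♯ minor); E (IV in B major, III in C♯ minor); G♯m (vi in B major, v in C♯ minor).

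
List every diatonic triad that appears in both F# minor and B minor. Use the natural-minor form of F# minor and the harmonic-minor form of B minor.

Triads in F# minor (natural minor): F# minor (i), G# diminished (ii°), A major (III), B minor (iv), C# minor (v), D major (VI), E major (VII).
Triads in B minor (harmonic minor): B minor (i), C# diminished (ii°), D augmented (III+), E minor (iv), F# major (V), G major (VI), A# diminished (vii°).
Shared triads with their functions: B minor (iv in F# minor, i in B minor).

Bm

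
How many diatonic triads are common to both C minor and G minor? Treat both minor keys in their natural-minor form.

Diatonic triads of C minor (natural minor): Cm (i), Ddim (ii°), Eb (III), Fm (iv), Gm (v), Ab (VI), Bb (VII).
Diatonic triads of G minor (natural minor): Gm (i), Adim (ii°), Bb (III), Cm (iv), Dm (v), Eb (VI), F (VII).
Matching root and quality in both lists: Cm, Eb, Gm, Bb.
That gives 4 common triads.

4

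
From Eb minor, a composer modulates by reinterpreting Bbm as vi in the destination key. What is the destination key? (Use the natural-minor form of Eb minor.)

Db major

The numeral vi denotes a minor triad on scale degree 6. With Bb on degree 6, the tonic of the new key is Db.
Degree 6 carries a minor triad in major keys, so the destination is Db major.
Check: the diatonic triads of Db major are Db (I), Ebm (ii), Fm (iii), Gb (IV), Ab (V), Bbm (vi), Cdim (vii°) — Bbm is indeed vi.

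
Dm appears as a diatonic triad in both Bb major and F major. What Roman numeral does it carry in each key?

iii in Bb major; vi in F major

The scale of Bb major is Bb C D Eb F G A; D is degree 3, and the triad built there (D-F-A) is minor, so it is iii.
The scale of F major is F G A Bb C D E; D is degree 6, and the triad built there (D-F-A) is minor, so it is vi.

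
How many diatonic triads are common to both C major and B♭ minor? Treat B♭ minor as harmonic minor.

1

Diatonic triads of C major: C (I), Dm (ii), Em (iii), F (IV), G (V), Am (vi), Bdim (vii°).
Diatonic triads of B♭ minor (harmonic minor): B♭m (i), Cdim (ii°), D♭aug (III+), E♭m (iv), F (V), G♭ (VI), Adim (vii°).
Matching root and quality in both lists: F.
That gives 1 common triad.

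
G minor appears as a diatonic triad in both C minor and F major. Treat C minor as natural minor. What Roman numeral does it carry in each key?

v in C minor; ii in F major

The scale of C minor (natural minor) is C D Eb F G Ab Bb; G is degree 5, and the triad built there (G-Bb-D) is minor, so it is v.
The scale of F major is F G A Bb C D E; G is degree 2, and the triad built there (G-Bb-D) is minor, so it is ii.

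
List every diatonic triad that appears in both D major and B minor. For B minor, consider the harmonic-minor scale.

Em, G, Bm, C♯dim

Triads in D major: D (I), Em (ii), F♯m (iii), G (IV), A (V), Bm (vi), C♯dim (vii°).
Triads in B minor (harmonic minor): Bm (i), C♯dim (ii°), Daug (III+), Em (iv), F♯ (V), G (VI), A♯dim (vii°).
Shared triads with their functions: Em (ii in D major, iv in B minor); G (IV in D major, VI in B minor); Bm (vi in D major, i in B minor); C♯dim (vii° in D major, ii° in B minor).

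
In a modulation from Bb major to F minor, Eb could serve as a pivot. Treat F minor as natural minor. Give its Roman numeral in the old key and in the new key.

The scale of Bb major is Bb C D Eb F G A; Eb is degree 4, and the triad built there (Eb-G-Bb) is major, so it is IV.
The scale of F minor (natural minor) is F G Ab Bb C Db Eb; Eb is degree 7, and the triad built there (Eb-G-Bb) is major, so it is VII.

IV in Bb major; VII in F minor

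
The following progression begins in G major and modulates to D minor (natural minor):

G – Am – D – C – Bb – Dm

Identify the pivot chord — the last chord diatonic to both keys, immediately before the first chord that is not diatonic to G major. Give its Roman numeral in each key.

C — IV in G major, VII in D minor

Chords diatonic to G major: G, Am, Bm, C, D, Em, F#dim.
Reading the progression, the first chord not in that set is Bb, so the modulation leaves G major there.
The chord immediately before Bb is C, which is diatonic to both keys: IV in G major and VII in D minor.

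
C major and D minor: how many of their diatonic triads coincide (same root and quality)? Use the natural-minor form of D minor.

Diatonic triads of C major: C (I), Dm (ii), Em (iii), F (IV), G (V), Am (vi), Bdim (vii°).
Diatonic triads of D minor (natural minor): Dm (i), Edim (ii°), F (III), Gm (iv), Am (v), Bb (VI), C (VII).
Matching root and quality in both lists: C, Dm, F, Am.
That gives 4 common triads.

4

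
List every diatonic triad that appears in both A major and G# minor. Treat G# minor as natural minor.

Triads in A major: A major (I), B minor (ii), C# minor (iii), D major (IV), E major (V), F# minor (vi), G# diminished (vii°).
Triads in G# minor (natural minor): G# minor (i), A# diminished (ii°), B major (III), C# minor (iv), D# minor (v), E major (VI), F# major (VII).
Shared triads with their functions: C# minor (iii in A major, iv in G# minor); E major (V in A major, VI in G# minor).

C#m, E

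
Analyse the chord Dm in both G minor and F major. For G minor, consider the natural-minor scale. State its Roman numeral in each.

v in G minor; vi in F major

The scale of G minor (natural minor) is G A Bb C D Eb F; D is degree 5, and the triad built there (D-F-A) is minor, so it is v.
The scale of F major is F G A Bb C D E; D is degree 6, and the triad built there (D-F-A) is minor, so it is vi.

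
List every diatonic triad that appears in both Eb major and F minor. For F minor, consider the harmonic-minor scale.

Fm

Triads in Eb major: Eb (I), Fm (ii), Gm (iii), Ab (IV), Bb (V), Cm (vi), Ddim (vii°).
Triads in F minor (harmonic minor): Fm (i), Gdim (ii°), Abaug (III+), Bbm (iv), C (V), Db (VI), Edim (vii°).
Shared triads with their functions: Fm (ii in Eb major, i in F minor).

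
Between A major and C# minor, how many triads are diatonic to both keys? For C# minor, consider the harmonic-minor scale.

Diatonic triads of A major: A (I), Bm (ii), C#m (iii), D (IV), E (V), F#m (vi), G#dim (vii°).
Diatonic triads of C# minor (harmonic minor): C#m (i), D#dim (ii°), Eaug (III+), F#m (iv), G# (V), A (VI), B#dim (vii°).
Matching root and quality in both lists: A, C#m, F#m.
That gives 3 common triads.

3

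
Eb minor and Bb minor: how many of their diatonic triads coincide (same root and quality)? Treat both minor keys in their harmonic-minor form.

1

Diatonic triads of Eb minor (harmonic minor): Ebm (i), Fdim (ii°), Gbaug (III+), Abm (iv), Bb (V), Cb (VI), Ddim (vii°).
Diatonic triads of Bb minor (harmonic minor): Bbm (i), Cdim (ii°), Dbaug (III+), Ebm (iv), F (V), Gb (VI), Adim (vii°).
Matching root and quality in both lists: Ebm.
That gives 1 common triad.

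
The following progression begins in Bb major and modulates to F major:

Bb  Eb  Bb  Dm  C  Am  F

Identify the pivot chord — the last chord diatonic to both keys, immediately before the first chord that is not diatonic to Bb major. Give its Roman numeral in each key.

Dm — iii in Bb major, vi in F major

Chords diatonic to Bb major: Bb, Cm, Dm, Eb, F, Gm, Adim.
Reading the progression, the first chord not in that set is C, so the modulation leaves Bb major there.
The chord immediately before C is Dm, which is diatonic to both keys: iii in Bb major and vi in F major.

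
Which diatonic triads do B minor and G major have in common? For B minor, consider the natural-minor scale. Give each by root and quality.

Bm, D, Em, G

Triads in B minor (natural minor): B minor (i), C# diminished (ii°), D major (III), E minor (iv), F# minor (v), G major (VI), A major (VII).
Triads in G major: G major (I), A minor (ii), B minor (iii), C major (IV), D major (V), E minor (vi), F# diminished (vii°).
Shared triads with their functions: B minor (i in B minor, iii in G major); D major (III in B minor, V in G major); E minor (iv in B minor, vi in G major); G major (VI in B minor, I in G major).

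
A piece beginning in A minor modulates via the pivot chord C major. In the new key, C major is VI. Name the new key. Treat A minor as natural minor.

The numeral VI denotes a major triad on scale degree 6. With C on degree 6, the tonic of the new key is E.
Degree 6 carries a major triad in minor keys, so the destination is E minor.
Check: the diatonic triads of E minor (natural minor) are Em (i), F#dim (ii°), G (III), Am (iv), Bm (v), C (VI), D (VII) — C major is indeed VI.

E minor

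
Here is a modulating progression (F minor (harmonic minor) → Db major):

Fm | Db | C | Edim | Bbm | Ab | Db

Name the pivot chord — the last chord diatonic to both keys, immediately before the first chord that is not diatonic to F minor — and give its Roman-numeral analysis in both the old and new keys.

Chords diatonic to F minor: Fm, Gdim, Abaug, Bbm, C, Db, Edim.
Reading the progression, the first chord not in that set is Ab, so the modulation leaves F minor there.
The chord immediately before Ab is Bbm, which is diatonic to both keys: iv in F minor and vi in Db major.

Bbm — iv in F minor, vi in Db major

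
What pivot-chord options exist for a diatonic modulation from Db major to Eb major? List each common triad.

Triads in Db major: Db major (I), Eb minor (ii), F minor (iii), Gb major (IV), Ab major (V), Bb minor (vi), C diminished (vii°).
Triads in Eb major: Eb major (I), F minor (ii), G minor (iii), Ab major (IV), Bb major (V), C minor (vi), D diminished (vii°).
Shared triads with their functions: F minor (iii in Db major, ii in Eb major); Ab major (V in Db major, IV in Eb major).

Fm, Ab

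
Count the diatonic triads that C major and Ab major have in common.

0

Diatonic triads of C major: C (I), Dm (ii), Em (iii), F (IV), G (V), Am (vi), Bdim (vii°).
Diatonic triads of Ab major: Ab (I), Bbm (ii), Cm (iii), Db (IV), Eb (V), Fm (vi), Gdim (vii°).
No triad has the same root and quality in both keys.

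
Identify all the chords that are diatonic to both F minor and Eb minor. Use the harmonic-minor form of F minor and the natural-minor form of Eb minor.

Triads in F minor (harmonic minor): Fm (i), Gdim (ii°), Abaug (III+), Bbm (iv), C (V), Db (VI), Edim (vii°).
Triads in Eb minor (natural minor): Ebm (i), Fdim (ii°), Gb (III), Abm (iv), Bbm (v), Cb (VI), Db (VII).
Shared triads with their functions: Bbm (iv in F minor, v in Eb minor); Db (VI in F minor, VII in Eb minor).

Bbm, Db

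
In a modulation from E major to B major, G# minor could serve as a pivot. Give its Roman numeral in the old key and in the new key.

iii in E major; vi in B major

The scale of E major is E F# G# A B C# D#; G# is degree 3, and the triad built there (G#-B-D#) is minor, so it is iii.
The scale of B major is B C# D# E F# G# A#; G# is degree 6, and the triad built there (G#-B-D#) is minor, so it is vi.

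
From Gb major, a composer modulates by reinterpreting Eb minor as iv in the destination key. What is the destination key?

Bb minor

The numeral iv denotes a minor triad on scale degree 4. With Eb on degree 4, the tonic of the new key is Bb.
Degree 4 carries a minor triad in minor keys, so the destination is Bb minor.
Check: the diatonic triads of Bb minor (natural minor) are Bbm (i), Cdim (ii°), Db (III), Ebm (iv), Fm (v), Gb (VI), Ab (VII) — Eb minor is indeed iv.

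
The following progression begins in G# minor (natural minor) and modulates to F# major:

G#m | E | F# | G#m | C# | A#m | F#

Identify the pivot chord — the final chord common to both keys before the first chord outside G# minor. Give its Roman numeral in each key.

Chords diatonic to G# minor: G#m, A#dim, B, C#m, D#m, E, F#.
Reading the progression, the first chord not in that set is C#, so the modulation leaves G# minor there.
The chord immediately before C# is G#m, which is diatonic to both keys: i in G# minor and ii in F# major.

G#m — i in G# minor, ii in F# major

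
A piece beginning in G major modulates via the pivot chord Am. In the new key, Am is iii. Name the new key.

The numeral iii denotes a minor triad on scale degree 3. With A on degree 3, the tonic of the new key is F.
Degree 3 carries a minor triad in major keys, so the destination is F major.
Check: the diatonic triads of F major are F (I), Gm (ii), Am (iii), Bb (IV), C (V), Dm (vi), Edim (vii°) — Am is indeed iii.

F major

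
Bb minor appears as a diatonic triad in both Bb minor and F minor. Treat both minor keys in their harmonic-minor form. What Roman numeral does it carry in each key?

The scale of Bb minor (harmonic minor) is Bb C Db Eb F Gb A; Bb is degree 1, and the triad built there (Bb-Db-F) is minor, so it is i.
The scale of F minor (harmonic minor) is F G Ab Bb C Db E; Bb is degree 4, and the triad built there (Bb-Db-F) is minor, so it is iv.

i in Bb minor; iv in F minor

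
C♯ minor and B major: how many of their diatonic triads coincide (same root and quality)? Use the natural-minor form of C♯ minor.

4

Diatonic triads of C♯ minor (natural minor): C♯m (i), D♯dim (ii°), E (III), F♯m (iv), G♯m (v), A (VI), B (VII).
Diatonic triads of B major: B (I), C♯m (ii), D♯m (iii), E (IV), F♯ (V), G♯m (vi), A♯dim (vii°).
Matching root and quality in both lists: C♯m, E, G♯m, B.
That gives 4 common triads.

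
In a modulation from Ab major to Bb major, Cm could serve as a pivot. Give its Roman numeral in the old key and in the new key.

iii in Ab major; ii in Bb major

The scale of Ab major is Ab Bb C Db Eb F G; C is degree 3, and the triad built there (C-Eb-G) is minor, so it is iii.
The scale of Bb major is Bb C D Eb F G A; C is degree 2, and the triad built there (C-Eb-G) is minor, so it is ii.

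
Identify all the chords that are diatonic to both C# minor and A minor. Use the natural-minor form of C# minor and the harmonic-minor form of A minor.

E

Triads in C# minor (natural minor): C#m (i), D#dim (ii°), E (III), F#m (iv), G#m (v), A (VI), B (VII).
Triads in A minor (harmonic minor): Am (i), Bdim (ii°), Caug (III+), Dm (iv), E (V), F (VI), G#dim (vii°).
Shared triads with their functions: E (III in C# minor, V in A minor).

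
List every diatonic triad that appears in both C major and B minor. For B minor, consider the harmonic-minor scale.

Triads in C major: C (I), Dm (ii), Em (iii), F (IV), G (V), Am (vi), Bdim (vii°).
Triads in B minor (harmonic minor): Bm (i), C#dim (ii°), Daug (III+), Em (iv), F# (V), G (VI), A#dim (vii°).
Shared triads with their functions: Em (iii in C major, iv in B minor); G (V in C major, VI in B minor).

Em, G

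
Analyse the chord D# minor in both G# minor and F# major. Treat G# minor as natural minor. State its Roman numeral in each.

The scale of G# minor (natural minor) is G# A# B C# D# E F#; D# is degree 5, and the triad built there (D#-F#-A#) is minor, so it is v.
The scale of F# major is F# G# A# B C# D# E#; D# is degree 6, and the triad built there (D#-F#-A#) is minor, so it is vi.

v in G# minor; vi in F# major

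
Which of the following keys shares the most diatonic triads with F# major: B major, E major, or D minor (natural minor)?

Triads of F# major: F# (I), G#m (ii), A#m (iii), B (IV), C# (V), D#m (vi), E#dim (vii°).
B major shares 4: F#, G#m, B, D#m.
E major shares 2: G#m, B.
D minor (natural minor) shares 0: none.
The most common triads (4) are shared with B major.

B major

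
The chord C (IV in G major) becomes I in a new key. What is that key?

The numeral I denotes a major triad on scale degree 1. With C on degree 1, the tonic of the new key is C.
Degree 1 carries a major triad in major keys, so the destination is C major.
Check: the diatonic triads of C major are C (I), Dm (ii), Em (iii), F (IV), G (V), Am (vi), Bdim (vii°) — C is indeed I.

C major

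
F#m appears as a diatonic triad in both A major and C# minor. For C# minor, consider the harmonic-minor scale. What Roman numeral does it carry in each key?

The scale of A major is A B C# D E F# G#; F# is degree 6, and the triad built there (F#-A-C#) is minor, so it is vi.
The scale of C# minor (harmonic minor) is C# D# E F# G# A B#; F# is degree 4, and the triad built there (F#-A-C#) is minor, so it is iv.

vi in A major; iv in C# minor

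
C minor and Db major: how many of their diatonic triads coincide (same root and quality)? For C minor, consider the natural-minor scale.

2

Diatonic triads of C minor (natural minor): Cm (i), Ddim (ii°), Eb (III), Fm (iv), Gm (v), Ab (VI), Bb (VII).
Diatonic triads of Db major: Db (I), Ebm (ii), Fm (iii), Gb (IV), Ab (V), Bbm (vi), Cdim (vii°).
Matching root and quality in both lists: Fm, Ab.
That gives 2 common triads.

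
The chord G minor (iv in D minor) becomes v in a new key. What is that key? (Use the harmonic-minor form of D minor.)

C minor

The numeral v denotes a minor triad on scale degree 5. With G on degree 5, the tonic of the new key is C.
Degree 5 carries a minor triad in natural-minor keys, so the destination is C minor.
Check: the diatonic triads of C minor (natural minor) are Cm (i), Ddim (ii°), E♭ (III), Fm (iv), Gm (v), A♭ (VI), B♭ (VII) — G minor is indeed v.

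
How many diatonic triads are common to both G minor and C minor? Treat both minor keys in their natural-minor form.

Diatonic triads of G minor (natural minor): Gm (i), Adim (ii°), Bb (III), Cm (iv), Dm (v), Eb (VI), F (VII).
Diatonic triads of C minor (natural minor): Cm (i), Ddim (ii°), Eb (III), Fm (iv), Gm (v), Ab (VI), Bb (VII).
Matching root and quality in both lists: Gm, Bb, Cm, Eb.
That gives 4 common triads.

4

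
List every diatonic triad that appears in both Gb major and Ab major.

Triads in Gb major: Gb (I), Abm (ii), Bbm (iii), Cb (IV), Db (V), Ebm (vi), Fdim (vii°).
Triads in Ab major: Ab (I), Bbm (ii), Cm (iii), Db (IV), Eb (V), Fm (vi), Gdim (vii°).
Shared triads with their functions: Bbm (iii in Gb major, ii in Ab major); Db (V in Gb major, IV in Ab major).

Bbm, Db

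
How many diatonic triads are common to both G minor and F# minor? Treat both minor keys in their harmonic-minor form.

1

Diatonic triads of G minor (harmonic minor): Gm (i), Adim (ii°), Bbaug (III+), Cm (iv), D (V), Eb (VI), F#dim (vii°).
Diatonic triads of F# minor (harmonic minor): F#m (i), G#dim (ii°), Aaug (III+), Bm (iv), C# (V), D (VI), E#dim (vii°).
Matching root and quality in both lists: D.
That gives 1 common triad.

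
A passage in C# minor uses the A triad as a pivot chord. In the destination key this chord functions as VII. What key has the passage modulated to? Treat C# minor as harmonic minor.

The numeral VII denotes a major triad on scale degree 7. With A on degree 7, the tonic of the new key is B.
Degree 7 carries a major triad in natural-minor keys, so the destination is B minor.
Check: the diatonic triads of B minor (natural minor) are Bm (i), C#dim (ii°), D (III), Em (iv), F#m (v), G (VI), A (VII) — A is indeed VII.

B minor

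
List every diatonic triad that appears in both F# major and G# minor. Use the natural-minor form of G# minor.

F#, G#m, B, D#m

Triads in F# major: F# (I), G#m (ii), A#m (iii), B (IV), C# (V), D#m (vi), E#dim (vii°).
Triads in G# minor (natural minor): G#m (i), A#dim (ii°), B (III), C#m (iv), D#m (v), E (VI), F# (VII).
Shared triads with their functions: F# (I in F# major, VII in G# minor); G#m (ii in F# major, i in G# minor); B (IV in F# major, III in G# minor); D#m (vi in F# major, v in G# minor).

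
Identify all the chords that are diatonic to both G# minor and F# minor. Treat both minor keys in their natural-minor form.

Triads in G# minor (natural minor): G#m (i), A#dim (ii°), B (III), C#m (iv), D#m (v), E (VI), F# (VII).
Triads in F# minor (natural minor): F#m (i), G#dim (ii°), A (III), Bm (iv), C#m (v), D (VI), E (VII).
Shared triads with their functions: C#m (iv in G# minor, v in F# minor); E (VI in G# minor, VII in F# minor).

C#m, E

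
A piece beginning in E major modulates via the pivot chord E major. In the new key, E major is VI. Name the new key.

G# minor

The numeral VI denotes a major triad on scale degree 6. With E on degree 6, the tonic of the new key is G#.
Degree 6 carries a major triad in minor keys, so the destination is G# minor.
Check: the diatonic triads of G# minor (natural minor) are G#m (i), A#dim (ii°), B (III), C#m (iv), D#m (v), E (VI), F# (VII) — E major is indeed VI.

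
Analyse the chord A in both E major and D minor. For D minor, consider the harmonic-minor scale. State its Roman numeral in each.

The scale of E major is E F# G# A B C# D#; A is degree 4, and the triad built there (A-C#-E) is major, so it is IV.
The scale of D minor (harmonic minor) is D E F G A Bb C#; A is degree 5, and the triad built there (A-C#-E) is major, so it is V.

IV in E major; V in D minor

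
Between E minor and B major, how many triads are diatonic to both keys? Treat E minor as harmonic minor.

1

Diatonic triads of E minor (harmonic minor): Em (i), F#dim (ii°), Gaug (III+), Am (iv), B (V), C (VI), D#dim (vii°).
Diatonic triads of B major: B (I), C#m (ii), D#m (iii), E (IV), F# (V), G#m (vi), A#dim (vii°).
Matching root and quality in both lists: B.
That gives 1 common triad.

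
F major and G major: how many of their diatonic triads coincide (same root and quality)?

Diatonic triads of F major: F (I), Gm (ii), Am (iii), B♭ (IV), C (V), Dm (vi), Edim (vii°).
Diatonic triads of G major: G (I), Am (ii), Bm (iii), C (IV), D (V), Em (vi), F♯dim (vii°).
Matching root and quality in both lists: Am, C.
That gives 2 common triads.

2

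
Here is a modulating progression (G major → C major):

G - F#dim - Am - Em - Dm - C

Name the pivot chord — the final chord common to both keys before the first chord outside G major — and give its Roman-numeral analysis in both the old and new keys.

Chords diatonic to G major: G, Am, Bm, C, D, Em, F#dim.
Reading the progression, the first chord not in that set is Dm, so the modulation leaves G major there.
The chord immediately before Dm is Em, which is diatonic to both keys: vi in G major and iii in C major.

Em — vi in G major, iii in C major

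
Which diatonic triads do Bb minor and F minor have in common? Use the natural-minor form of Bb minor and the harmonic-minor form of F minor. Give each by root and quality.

Bbm, Db, Fm

Triads in Bb minor (natural minor): Bbm (i), Cdim (ii°), Db (III), Ebm (iv), Fm (v), Gb (VI), Ab (VII).
Triads in F minor (harmonic minor): Fm (i), Gdim (ii°), Abaug (III+), Bbm (iv), C (V), Db (VI), Edim (vii°).
Shared triads with their functions: Bbm (i in Bb minor, iv in F minor); Db (III in Bb minor, VI in F minor); Fm (v in Bb minor, i in F minor).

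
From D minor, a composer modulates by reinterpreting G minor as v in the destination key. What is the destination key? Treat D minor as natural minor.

C minor

The numeral v denotes a minor triad on scale degree 5. With G on degree 5, the tonic of the new key is C.
Degree 5 carries a minor triad in natural-minor keys, so the destination is C minor.
Check: the diatonic triads of C minor (natural minor) are Cm (i), Ddim (ii°), Eb (III), Fm (iv), Gm (v), Ab (VI), Bb (VII) — G minor is indeed v.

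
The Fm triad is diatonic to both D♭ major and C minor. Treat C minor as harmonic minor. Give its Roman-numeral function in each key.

The scale of D♭ major is D♭ E♭ F G♭ A♭ B♭ C; F is degree 3, and the triad built there (F-A♭-C) is minor, so it is iii.
The scale of C minor (harmonic minor) is C D E♭ F G A♭ B; F is degree 4, and the triad built there (F-A♭-C) is minor, so it is iv.

iii in D♭ major; iv in C minor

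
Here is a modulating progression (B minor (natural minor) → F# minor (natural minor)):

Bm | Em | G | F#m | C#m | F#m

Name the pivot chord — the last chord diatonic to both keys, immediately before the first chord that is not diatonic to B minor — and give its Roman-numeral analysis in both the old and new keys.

Chords diatonic to B minor: Bm, C#dim, D, Em, F#m, G, A.
Reading the progression, the first chord not in that set is C#m, so the modulation leaves B minor there.
The chord immediately before C#m is F#m, which is diatonic to both keys: v in B minor and i in F# minor.

F#m — v in B minor, i in F# minor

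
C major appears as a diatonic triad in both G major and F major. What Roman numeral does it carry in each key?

IV in G major; V in F major

The scale of G major is G A B C D E F#; C is degree 4, and the triad built there (C-E-G) is major, so it is IV.
The scale of F major is F G A Bb C D E; C is degree 5, and the triad built there (C-E-G) is major, so it is V.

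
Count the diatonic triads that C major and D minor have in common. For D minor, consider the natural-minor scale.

4

Diatonic triads of C major: C (I), Dm (ii), Em (iii), F (IV), G (V), Am (vi), Bdim (vii°).
Diatonic triads of D minor (natural minor): Dm (i), Edim (ii°), F (III), Gm (iv), Am (v), Bb (VI), C (VII).
Matching root and quality in both lists: C, Dm, F, Am.
That gives 4 common triads.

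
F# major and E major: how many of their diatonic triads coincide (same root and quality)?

2

Diatonic triads of F# major: F# major (I), G# minor (ii), A# minor (iii), B major (IV), C# major (V), D# minor (vi), E# diminished (vii°).
Diatonic triads of E major: E major (I), F# minor (ii), G# minor (iii), A major (IV), B major (V), C# minor (vi), D# diminished (vii°).
Matching root and quality in both lists: G# minor, B major.
That gives 2 common triads.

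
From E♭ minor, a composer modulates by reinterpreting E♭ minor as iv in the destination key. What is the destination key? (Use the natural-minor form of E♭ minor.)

B♭ minor

The numeral iv denotes a minor triad on scale degree 4. With E♭ on degree 4, the tonic of the new key is B♭.
Degree 4 carries a minor triad in minor keys, so the destination is B♭ minor.
Check: the diatonic triads of B♭ minor (natural minor) are B♭m (i), Cdim (ii°), D♭ (III), E♭m (iv), Fm (v), G♭ (VI), A♭ (VII) — E♭ minor is indeed iv.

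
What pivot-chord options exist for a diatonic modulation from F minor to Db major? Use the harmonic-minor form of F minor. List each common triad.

Fm, Bbm, Db

Triads in F minor (harmonic minor): F minor (i), G diminished (ii°), Ab augmented (III+), Bb minor (iv), C major (V), Db major (VI), E diminished (vii°).
Triads in Db major: Db major (I), Eb minor (ii), F minor (iii), Gb major (IV), Ab major (V), Bb minor (vi), C diminished (vii°).
Shared triads with their functions: F minor (i in F minor, iii in Db major); Bb minor (iv in F minor, vi in Db major); Db major (VI in F minor, I in Db major).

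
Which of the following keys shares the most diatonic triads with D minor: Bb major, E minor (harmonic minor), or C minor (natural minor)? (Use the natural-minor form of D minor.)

Bb major

Triads of D minor (natural minor): Dm (i), Edim (ii°), F (III), Gm (iv), Am (v), Bb (VI), C (VII).
Bb major shares 4: Dm, F, Gm, Bb.
E minor (harmonic minor) shares 2: Am, C.
C minor (natural minor) shares 2: Gm, Bb.
The most common triads (4) are shared with Bb major.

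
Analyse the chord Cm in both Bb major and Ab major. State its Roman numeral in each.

The scale of Bb major is Bb C D Eb F G A; C is degree 2, and the triad built there (C-Eb-G) is minor, so it is ii.
The scale of Ab major is Ab Bb C Db Eb F G; C is degree 3, and the triad built there (C-Eb-G) is minor, so it is iii.

ii in Bb major; iii in Ab major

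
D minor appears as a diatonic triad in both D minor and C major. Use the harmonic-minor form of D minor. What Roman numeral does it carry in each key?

i in D minor; ii in C major

The scale of D minor (harmonic minor) is D E F G A B♭ C♯; D is degree 1, and the triad built there (D-F-A) is minor, so it is i.
The scale of C major is C D E F G A B; D is degree 2, and the triad built there (D-F-A) is minor, so it is ii.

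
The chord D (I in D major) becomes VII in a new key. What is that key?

The numeral VII denotes a major triad on scale degree 7. With D on degree 7, the tonic of the new key is E.
Degree 7 carries a major triad in natural-minor keys, so the destination is E minor.
Check: the diatonic triads of E minor (natural minor) are Em (i), F♯dim (ii°), G (III), Am (iv), Bm (v), C (VI), D (VII) — D is indeed VII.

E minor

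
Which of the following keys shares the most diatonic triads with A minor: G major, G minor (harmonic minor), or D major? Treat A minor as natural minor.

G major

Triads of A minor (natural minor): Am (i), Bdim (ii°), C (III), Dm (iv), Em (v), F (VI), G (VII).
G major shares 4: Am, C, Em, G.
G minor (harmonic minor) shares 0: none.
D major shares 2: Em, G.
The most common triads (4) are shared with G major.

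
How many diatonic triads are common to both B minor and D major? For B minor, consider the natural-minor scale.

Diatonic triads of B minor (natural minor): B minor (i), C# diminished (ii°), D major (III), E minor (iv), F# minor (v), G major (VI), A major (VII).
Diatonic triads of D major: D major (I), E minor (ii), F# minor (iii), G major (IV), A major (V), B minor (vi), C# diminished (vii°).
Matching root and quality in both lists: B minor, C# diminished, D major, E minor, F# minor, G major, A major.
That gives 7 common triads.

7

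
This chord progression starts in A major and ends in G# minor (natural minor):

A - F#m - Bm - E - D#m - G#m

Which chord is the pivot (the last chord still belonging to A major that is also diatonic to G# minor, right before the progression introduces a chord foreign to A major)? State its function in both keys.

Chords diatonic to A major: A, Bm, C#m, D, E, F#m, G#dim.
Reading the progression, the first chord not in that set is D#m, so the modulation leaves A major there.
The chord immediately before D#m is E, which is diatonic to both keys: V in A major and VI in G# minor.

E — V in A major, VI in G# minor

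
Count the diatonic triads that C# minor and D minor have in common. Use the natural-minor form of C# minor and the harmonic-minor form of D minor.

Diatonic triads of C# minor (natural minor): C#m (i), D#dim (ii°), E (III), F#m (iv), G#m (v), A (VI), B (VII).
Diatonic triads of D minor (harmonic minor): Dm (i), Edim (ii°), Faug (III+), Gm (iv), A (V), Bb (VI), C#dim (vii°).
Matching root and quality in both lists: A.
That gives 1 common triad.

1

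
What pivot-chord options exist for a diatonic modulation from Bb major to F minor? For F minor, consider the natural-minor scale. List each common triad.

Cm, Eb

Triads in Bb major: Bb (I), Cm (ii), Dm (iii), Eb (IV), F (V), Gm (vi), Adim (vii°).
Triads in F minor (natural minor): Fm (i), Gdim (ii°), Ab (III), Bbm (iv), Cm (v), Db (VI), Eb (VII).
Shared triads with their functions: Cm (ii in Bb major, v in F minor); Eb (IV in Bb major, VII in F minor).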